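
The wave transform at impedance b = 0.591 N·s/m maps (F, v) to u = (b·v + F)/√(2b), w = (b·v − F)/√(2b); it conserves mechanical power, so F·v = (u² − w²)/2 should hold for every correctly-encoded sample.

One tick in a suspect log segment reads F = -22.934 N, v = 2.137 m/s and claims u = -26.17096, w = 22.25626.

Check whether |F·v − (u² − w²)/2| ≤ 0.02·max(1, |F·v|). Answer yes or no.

no

F·v = (-22.934)×2.137 = -49.00996 W.
(u² − w²)/2 = (684.91915 − 495.34111)/2 = 94.78902 W.
|Δ| = 143.79898;  2% of max(1, |F·v|) = 0.98020.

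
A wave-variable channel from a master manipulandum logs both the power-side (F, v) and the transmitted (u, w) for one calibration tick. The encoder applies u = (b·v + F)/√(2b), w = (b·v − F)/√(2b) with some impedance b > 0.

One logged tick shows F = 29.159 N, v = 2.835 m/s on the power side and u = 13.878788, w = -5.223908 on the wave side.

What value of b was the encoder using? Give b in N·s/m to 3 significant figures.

b = 4.66 N·s/m

u + w = 8.654880;  u + w = √(2b)·v, so √(2b) = 8.654880/2.835 = 3.052868.
b = (√(2b))²/2 = 9.320001/2 = 4.660001.
(Check via u − w = 2F/√(2b): u − w = 19.102696, 2F/√(2b) = 19.102695.)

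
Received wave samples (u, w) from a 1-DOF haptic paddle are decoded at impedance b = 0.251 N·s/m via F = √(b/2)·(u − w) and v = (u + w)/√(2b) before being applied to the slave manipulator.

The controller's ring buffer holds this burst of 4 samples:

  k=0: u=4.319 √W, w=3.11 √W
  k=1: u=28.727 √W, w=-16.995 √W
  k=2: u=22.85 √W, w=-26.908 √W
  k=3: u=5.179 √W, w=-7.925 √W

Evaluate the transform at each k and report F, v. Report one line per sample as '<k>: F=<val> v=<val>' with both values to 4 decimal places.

0: F=0.4283 v=10.4852
1: F=16.1975 v=16.5585
2: F=17.6273 v=-5.7274
3: F=4.6422 v=-3.8757

k=0: u−w=1.2090, u+w=7.4290; √(b/2)=0.3543, √(2b)=0.7085; F=0.3543×1.209=0.4283, v=7.4290/0.7085=10.4852
k=1: u−w=45.7220, u+w=11.7320; √(b/2)=0.3543, √(2b)=0.7085; F=0.3543×45.722=16.1975, v=11.7320/0.7085=16.5585
k=2: u−w=49.7580, u+w=-4.0580; √(b/2)=0.3543, √(2b)=0.7085; F=0.3543×49.758=17.6273, v=-4.0580/0.7085=-5.7274
k=3: u−w=13.1040, u+w=-2.7460; √(b/2)=0.3543, √(2b)=0.7085; F=0.3543×13.104=4.6422, v=-2.7460/0.7085=-3.8757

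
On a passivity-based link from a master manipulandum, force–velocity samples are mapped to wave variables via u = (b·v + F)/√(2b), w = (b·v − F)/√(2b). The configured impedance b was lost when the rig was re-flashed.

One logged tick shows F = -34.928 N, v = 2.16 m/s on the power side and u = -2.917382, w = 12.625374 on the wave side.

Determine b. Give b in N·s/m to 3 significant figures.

u + w = 9.707992;  u + w = √(2b)·v, so √(2b) = 9.707992/2.16 = 4.494441.
b = (√(2b))²/2 = 20.199998/2 = 10.099999.
(Check via u − w = 2F/√(2b): u − w = -15.542756, 2F/√(2b) = -15.542757.)

b = 10.1 N·s/m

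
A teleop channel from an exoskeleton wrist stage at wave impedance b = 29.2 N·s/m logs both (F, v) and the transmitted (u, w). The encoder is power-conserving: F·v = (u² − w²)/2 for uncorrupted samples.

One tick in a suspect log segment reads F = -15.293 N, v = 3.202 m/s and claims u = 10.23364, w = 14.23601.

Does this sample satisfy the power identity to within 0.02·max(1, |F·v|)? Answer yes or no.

F·v = (-15.293)×3.202 = -48.96819 W.
(u² − w²)/2 = (104.72739 − 202.66398)/2 = -48.96830 W.
|Δ| = 0.00011;  2% of max(1, |F·v|) = 0.97936.

yes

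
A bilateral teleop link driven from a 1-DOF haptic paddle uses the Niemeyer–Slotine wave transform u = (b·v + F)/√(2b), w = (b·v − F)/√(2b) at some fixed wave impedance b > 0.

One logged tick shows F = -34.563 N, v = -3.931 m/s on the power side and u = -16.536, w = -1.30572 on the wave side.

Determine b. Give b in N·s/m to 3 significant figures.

u + w = -17.84172;  u + w = √(2b)·v, so √(2b) = -17.84172/(-3.931) = 4.53872.
b = (√(2b))²/2 = 20.60001/2 = 10.30000.
(Check via u − w = 2F/√(2b): u − w = -15.23028, 2F/√(2b) = -15.23028.)

b = 10.3 N·s/m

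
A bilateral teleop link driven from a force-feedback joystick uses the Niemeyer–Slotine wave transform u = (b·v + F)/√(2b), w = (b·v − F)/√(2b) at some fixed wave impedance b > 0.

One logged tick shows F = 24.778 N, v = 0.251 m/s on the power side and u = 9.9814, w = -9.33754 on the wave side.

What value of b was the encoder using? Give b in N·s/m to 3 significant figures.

u + w = 0.6439;  u + w = √(2b)·v, so √(2b) = 0.6439/0.251 = 2.5652.
b = (√(2b))²/2 = 6.5801/2 = 3.2901.
(Check via u − w = 2F/√(2b): u − w = 19.3189, 2F/√(2b) = 19.3187.)

b = 3.29 N·s/m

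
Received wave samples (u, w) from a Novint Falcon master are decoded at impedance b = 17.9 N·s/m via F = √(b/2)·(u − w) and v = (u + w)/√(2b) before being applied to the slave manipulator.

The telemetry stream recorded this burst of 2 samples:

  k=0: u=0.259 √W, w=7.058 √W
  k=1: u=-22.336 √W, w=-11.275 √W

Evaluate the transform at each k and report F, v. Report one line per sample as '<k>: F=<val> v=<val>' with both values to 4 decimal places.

0: F=-20.3403 v=1.2229
1: F=-33.0907 v=-5.6175

k=0: u−w=-6.7990, u+w=7.3170; √(b/2)=2.9917, √(2b)=5.9833; F=2.9917×(-6.799)=-20.3403, v=7.3170/5.9833=1.2229
k=1: u−w=-11.0610, u+w=-33.6110; √(b/2)=2.9917, √(2b)=5.9833; F=2.9917×(-11.061)=-33.0907, v=-33.6110/5.9833=-5.6175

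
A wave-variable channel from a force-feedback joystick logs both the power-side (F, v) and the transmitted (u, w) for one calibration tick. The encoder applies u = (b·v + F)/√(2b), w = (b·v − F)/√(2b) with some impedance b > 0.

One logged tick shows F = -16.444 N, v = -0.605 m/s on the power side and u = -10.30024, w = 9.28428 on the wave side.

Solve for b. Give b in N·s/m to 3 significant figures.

b = 1.41 N·s/m

u + w = -1.0160;  u + w = √(2b)·v, so √(2b) = -1.0160/(-0.605) = 1.6793.
b = (√(2b))²/2 = 2.8200/2 = 1.4100.
(Check via u − w = 2F/√(2b): u − w = -19.5845, 2F/√(2b) = -19.5847.)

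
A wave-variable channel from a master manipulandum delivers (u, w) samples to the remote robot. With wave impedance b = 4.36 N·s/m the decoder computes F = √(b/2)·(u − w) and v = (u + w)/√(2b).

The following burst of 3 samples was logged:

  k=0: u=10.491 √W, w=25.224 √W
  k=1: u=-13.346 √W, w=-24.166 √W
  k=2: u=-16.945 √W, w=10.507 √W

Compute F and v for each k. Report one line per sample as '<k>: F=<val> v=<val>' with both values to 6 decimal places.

0: F=-21.753014 v=12.094625
1: F=15.975539 v=-12.703166
2: F=-40.532392 v=-2.180182

k=0: u−w=-14.733000, u+w=35.715000; √(b/2)=1.476482, √(2b)=2.952965; F=1.476482×(-14.733)=-21.753014, v=35.715000/2.952965=12.094625
k=1: u−w=10.820000, u+w=-37.512000; √(b/2)=1.476482, √(2b)=2.952965; F=1.476482×10.82=15.975539, v=-37.512000/2.952965=-12.703166
k=2: u−w=-27.452000, u+w=-6.438000; √(b/2)=1.476482, √(2b)=2.952965; F=1.476482×(-27.452)=-40.532392, v=-6.438000/2.952965=-2.180182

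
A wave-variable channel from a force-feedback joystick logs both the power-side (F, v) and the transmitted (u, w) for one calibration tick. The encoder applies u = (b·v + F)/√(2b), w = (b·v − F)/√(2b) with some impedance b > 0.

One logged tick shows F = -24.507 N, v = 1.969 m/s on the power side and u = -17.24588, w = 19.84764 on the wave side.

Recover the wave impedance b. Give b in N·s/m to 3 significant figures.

u + w = 2.6018;  u + w = √(2b)·v, so √(2b) = 2.6018/1.969 = 1.3214.
b = (√(2b))²/2 = 1.7460/2 = 0.8730.
(Check via u − w = 2F/√(2b): u − w = -37.0935, 2F/√(2b) = -37.0936.)

b = 0.873 N·s/m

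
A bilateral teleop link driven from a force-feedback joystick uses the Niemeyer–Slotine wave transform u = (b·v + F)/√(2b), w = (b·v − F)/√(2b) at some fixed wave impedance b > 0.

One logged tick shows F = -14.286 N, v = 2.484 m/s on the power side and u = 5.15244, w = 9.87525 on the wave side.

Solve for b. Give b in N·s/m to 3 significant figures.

u + w = 15.02769;  u + w = √(2b)·v, so √(2b) = 15.02769/2.484 = 6.04979.
b = (√(2b))²/2 = 36.60002/2 = 18.30001.
(Check via u − w = 2F/√(2b): u − w = -4.72281, 2F/√(2b) = -4.72280.)

b = 18.3 N·s/m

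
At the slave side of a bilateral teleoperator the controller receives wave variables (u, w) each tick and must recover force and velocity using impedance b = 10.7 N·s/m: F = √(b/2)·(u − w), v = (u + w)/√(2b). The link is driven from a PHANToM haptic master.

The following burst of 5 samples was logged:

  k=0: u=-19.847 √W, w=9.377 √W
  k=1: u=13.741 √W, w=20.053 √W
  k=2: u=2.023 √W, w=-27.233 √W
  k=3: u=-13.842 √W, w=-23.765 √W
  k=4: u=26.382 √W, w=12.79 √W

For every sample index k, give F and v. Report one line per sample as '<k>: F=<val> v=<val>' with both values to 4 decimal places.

k=0: u−w=-29.2240, u+w=-10.4700; √(b/2)=2.3130, √(2b)=4.6260; F=2.3130×(-29.224)=-67.5953, v=-10.4700/4.6260=-2.2633
k=1: u−w=-6.3120, u+w=33.7940; √(b/2)=2.3130, √(2b)=4.6260; F=2.3130×(-6.312)=-14.5997, v=33.7940/4.6260=7.3052
k=2: u−w=29.2560, u+w=-25.2100; √(b/2)=2.3130, √(2b)=4.6260; F=2.3130×29.256=67.6693, v=-25.2100/4.6260=-5.4496
k=3: u−w=9.9230, u+w=-37.6070; √(b/2)=2.3130, √(2b)=4.6260; F=2.3130×9.923=22.9520, v=-37.6070/4.6260=-8.1295
k=4: u−w=13.5920, u+w=39.1720; √(b/2)=2.3130, √(2b)=4.6260; F=2.3130×13.592=31.4384, v=39.1720/4.6260=8.4678

0: F=-67.5953 v=-2.2633
1: F=-14.5997 v=7.3052
2: F=67.6693 v=-5.4496
3: F=22.9520 v=-8.1295
4: F=31.4384 v=8.4678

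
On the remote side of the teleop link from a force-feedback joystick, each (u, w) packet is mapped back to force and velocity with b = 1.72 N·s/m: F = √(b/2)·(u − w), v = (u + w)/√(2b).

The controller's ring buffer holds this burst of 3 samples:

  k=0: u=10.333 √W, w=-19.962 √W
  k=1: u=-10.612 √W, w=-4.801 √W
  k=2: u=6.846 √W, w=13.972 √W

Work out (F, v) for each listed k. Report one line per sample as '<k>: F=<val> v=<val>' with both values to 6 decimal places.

k=0: u−w=30.295000, u+w=-9.629000; √(b/2)=0.927362, √(2b)=1.854724; F=0.927362×30.295=28.094427, v=-9.629000/1.854724=-5.191609
k=1: u−w=-5.811000, u+w=-15.413000; √(b/2)=0.927362, √(2b)=1.854724; F=0.927362×(-5.811)=-5.388900, v=-15.413000/1.854724=-8.310133
k=2: u−w=-7.126000, u+w=20.818000; √(b/2)=0.927362, √(2b)=1.854724; F=0.927362×(-7.126)=-6.608381, v=20.818000/1.854724=11.224313

0: F=28.094427 v=-5.191609
1: F=-5.388900 v=-8.310133
2: F=-6.608381 v=11.224313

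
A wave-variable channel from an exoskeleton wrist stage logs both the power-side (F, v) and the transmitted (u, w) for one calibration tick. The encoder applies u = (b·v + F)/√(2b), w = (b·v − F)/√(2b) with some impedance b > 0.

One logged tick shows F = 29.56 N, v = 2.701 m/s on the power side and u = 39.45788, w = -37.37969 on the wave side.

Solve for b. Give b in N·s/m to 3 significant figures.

b = 0.296 N·s/m

u + w = 2.0782;  u + w = √(2b)·v, so √(2b) = 2.0782/2.701 = 0.7694.
b = (√(2b))²/2 = 0.5920/2 = 0.2960.
(Check via u − w = 2F/√(2b): u − w = 76.8376, 2F/√(2b) = 76.8376.)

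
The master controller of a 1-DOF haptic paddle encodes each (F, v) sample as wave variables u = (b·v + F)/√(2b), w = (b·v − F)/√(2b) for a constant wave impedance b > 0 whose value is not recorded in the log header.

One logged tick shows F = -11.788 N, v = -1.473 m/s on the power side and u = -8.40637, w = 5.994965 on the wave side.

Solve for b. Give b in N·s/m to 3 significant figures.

b = 1.34 N·s/m

u + w = -2.411405;  u + w = √(2b)·v, so √(2b) = -2.411405/(-1.473) = 1.637071.
b = (√(2b))²/2 = 2.680000/2 = 1.340000.
(Check via u − w = 2F/√(2b): u − w = -14.401335, 2F/√(2b) = -14.401334.)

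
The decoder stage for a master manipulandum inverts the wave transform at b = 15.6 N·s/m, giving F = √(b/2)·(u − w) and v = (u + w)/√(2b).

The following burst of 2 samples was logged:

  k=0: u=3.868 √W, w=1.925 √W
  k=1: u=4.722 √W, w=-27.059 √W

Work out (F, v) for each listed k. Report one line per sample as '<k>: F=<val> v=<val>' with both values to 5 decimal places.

0: F=5.42650 v=1.03711
1: F=88.75950 v=-3.99896

k=0: u−w=1.94300, u+w=5.79300; √(b/2)=2.79285, √(2b)=5.58570; F=2.79285×1.943=5.42650, v=5.79300/5.58570=1.03711
k=1: u−w=31.78100, u+w=-22.33700; √(b/2)=2.79285, √(2b)=5.58570; F=2.79285×31.781=88.75950, v=-22.33700/5.58570=-3.99896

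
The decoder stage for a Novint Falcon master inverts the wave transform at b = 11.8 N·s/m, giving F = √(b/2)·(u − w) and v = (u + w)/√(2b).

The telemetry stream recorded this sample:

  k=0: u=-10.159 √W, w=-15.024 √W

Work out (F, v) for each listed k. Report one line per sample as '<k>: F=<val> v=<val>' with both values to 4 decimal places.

0: F=11.8170 v=-5.1838

k=0: u−w=4.8650, u+w=-25.1830; √(b/2)=2.4290, √(2b)=4.8580; F=2.4290×4.865=11.8170, v=-25.1830/4.8580=-5.1838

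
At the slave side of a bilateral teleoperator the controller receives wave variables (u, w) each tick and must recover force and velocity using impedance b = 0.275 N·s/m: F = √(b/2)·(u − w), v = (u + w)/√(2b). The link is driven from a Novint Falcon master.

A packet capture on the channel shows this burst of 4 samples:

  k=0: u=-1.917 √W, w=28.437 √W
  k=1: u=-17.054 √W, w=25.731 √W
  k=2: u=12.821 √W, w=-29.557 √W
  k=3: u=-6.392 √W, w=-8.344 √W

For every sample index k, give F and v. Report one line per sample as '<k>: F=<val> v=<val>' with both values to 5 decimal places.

k=0: u−w=-30.35400, u+w=26.52000; √(b/2)=0.37081, √(2b)=0.74162; F=0.37081×(-30.354)=-11.25556, v=26.52000/0.74162=35.75956
k=1: u−w=-42.78500, u+w=8.67700; √(b/2)=0.37081, √(2b)=0.74162; F=0.37081×(-42.785)=-15.86510, v=8.67700/0.74162=11.70006
k=2: u−w=42.37800, u+w=-16.73600; √(b/2)=0.37081, √(2b)=0.74162; F=0.37081×42.378=15.71418, v=-16.73600/0.74162=-22.56682
k=3: u−w=1.95200, u+w=-14.73600; √(b/2)=0.37081, √(2b)=0.74162; F=0.37081×1.952=0.72382, v=-14.73600/0.74162=-19.87002

0: F=-11.25556 v=35.75956
1: F=-15.86510 v=11.70006
2: F=15.71418 v=-22.56682
3: F=0.72382 v=-19.87002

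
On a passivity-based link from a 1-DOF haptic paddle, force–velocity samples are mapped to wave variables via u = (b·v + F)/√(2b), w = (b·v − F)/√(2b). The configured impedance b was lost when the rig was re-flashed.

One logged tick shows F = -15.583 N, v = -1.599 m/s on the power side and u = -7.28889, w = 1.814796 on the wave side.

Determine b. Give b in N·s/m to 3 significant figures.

u + w = -5.474094;  u + w = √(2b)·v, so √(2b) = -5.474094/(-1.599) = 3.423448.
b = (√(2b))²/2 = 11.719999/2 = 5.859999.
(Check via u − w = 2F/√(2b): u − w = -9.103686, 2F/√(2b) = -9.103686.)

b = 5.86 N·s/m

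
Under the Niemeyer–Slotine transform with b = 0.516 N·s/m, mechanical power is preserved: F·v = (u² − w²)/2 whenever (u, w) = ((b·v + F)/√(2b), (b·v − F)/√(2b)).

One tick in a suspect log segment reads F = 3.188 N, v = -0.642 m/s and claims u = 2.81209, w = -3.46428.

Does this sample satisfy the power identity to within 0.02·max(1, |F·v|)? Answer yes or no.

F·v = 3.188×(-0.642) = -2.0467 W.
(u² − w²)/2 = (7.9079 − 12.0012)/2 = -2.0467 W.
|Δ| = 0.0000;  2% of max(1, |F·v|) = 0.0409.

yes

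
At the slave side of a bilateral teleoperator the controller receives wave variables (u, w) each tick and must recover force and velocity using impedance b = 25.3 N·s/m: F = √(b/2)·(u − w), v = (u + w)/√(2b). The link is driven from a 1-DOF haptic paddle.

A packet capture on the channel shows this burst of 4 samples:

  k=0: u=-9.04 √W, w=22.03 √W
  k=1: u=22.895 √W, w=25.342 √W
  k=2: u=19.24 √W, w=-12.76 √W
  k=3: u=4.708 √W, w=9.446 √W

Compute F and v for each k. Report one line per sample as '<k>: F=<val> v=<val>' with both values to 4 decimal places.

k=0: u−w=-31.0700, u+w=12.9900; √(b/2)=3.5567, √(2b)=7.1134; F=3.5567×(-31.07)=-110.5062, v=12.9900/7.1134=1.8261
k=1: u−w=-2.4470, u+w=48.2370; √(b/2)=3.5567, √(2b)=7.1134; F=3.5567×(-2.447)=-8.7032, v=48.2370/7.1134=6.7812
k=2: u−w=32.0000, u+w=6.4800; √(b/2)=3.5567, √(2b)=7.1134; F=3.5567×32.0=113.8139, v=6.4800/7.1134=0.9110
k=3: u−w=-4.7380, u+w=14.1540; √(b/2)=3.5567, √(2b)=7.1134; F=3.5567×(-4.738)=-16.8516, v=14.1540/7.1134=1.9898

0: F=-110.5062 v=1.8261
1: F=-8.7032 v=6.7812
2: F=113.8139 v=0.9110
3: F=-16.8516 v=1.9898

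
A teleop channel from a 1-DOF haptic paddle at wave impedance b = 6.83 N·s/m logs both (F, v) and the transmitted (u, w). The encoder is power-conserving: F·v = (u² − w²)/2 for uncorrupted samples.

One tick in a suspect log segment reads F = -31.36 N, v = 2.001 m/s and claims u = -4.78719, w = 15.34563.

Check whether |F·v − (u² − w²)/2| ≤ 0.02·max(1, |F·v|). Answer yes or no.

no

F·v = (-31.36)×2.001 = -62.7514 W.
(u² − w²)/2 = (22.9172 − 235.4884)/2 = -106.2856 W.
|Δ| = 43.5342;  2% of max(1, |F·v|) = 1.2550.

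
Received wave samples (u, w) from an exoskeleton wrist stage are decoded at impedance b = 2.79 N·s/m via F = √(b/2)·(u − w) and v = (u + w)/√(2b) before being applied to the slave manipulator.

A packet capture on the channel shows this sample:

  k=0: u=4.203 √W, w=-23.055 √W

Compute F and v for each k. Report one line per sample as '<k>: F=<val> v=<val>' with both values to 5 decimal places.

0: F=32.19446 v=-7.98069

k=0: u−w=27.25800, u+w=-18.85200; √(b/2)=1.18110, √(2b)=2.36220; F=1.18110×27.258=32.19446, v=-18.85200/2.36220=-7.98069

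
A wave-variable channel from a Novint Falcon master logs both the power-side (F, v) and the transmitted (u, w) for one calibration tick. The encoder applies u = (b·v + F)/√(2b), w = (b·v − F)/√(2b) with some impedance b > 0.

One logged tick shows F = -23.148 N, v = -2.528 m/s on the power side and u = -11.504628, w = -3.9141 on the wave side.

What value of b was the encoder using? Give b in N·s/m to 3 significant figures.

u + w = -15.418728;  u + w = √(2b)·v, so √(2b) = -15.418728/(-2.528) = 6.099180.
b = (√(2b))²/2 = 37.200001/2 = 18.600001.
(Check via u − w = 2F/√(2b): u − w = -7.590528, 2F/√(2b) = -7.590528.)

b = 18.6 N·s/m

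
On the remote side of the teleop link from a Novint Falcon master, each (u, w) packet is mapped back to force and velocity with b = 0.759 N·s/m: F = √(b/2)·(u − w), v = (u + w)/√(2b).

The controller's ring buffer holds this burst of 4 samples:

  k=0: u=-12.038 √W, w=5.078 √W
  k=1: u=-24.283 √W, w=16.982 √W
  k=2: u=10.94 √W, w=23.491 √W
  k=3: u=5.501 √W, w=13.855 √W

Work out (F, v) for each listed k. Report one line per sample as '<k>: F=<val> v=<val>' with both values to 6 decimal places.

0: F=-10.544067 v=-5.649023
1: F=-25.420714 v=-5.925793
2: F=-7.731864 v=27.945620
3: F=-5.146362 v=15.710128

k=0: u−w=-17.116000, u+w=-6.960000; √(b/2)=0.616036, √(2b)=1.232071; F=0.616036×(-17.116)=-10.544067, v=-6.960000/1.232071=-5.649023
k=1: u−w=-41.265000, u+w=-7.301000; √(b/2)=0.616036, √(2b)=1.232071; F=0.616036×(-41.265)=-25.420714, v=-7.301000/1.232071=-5.925793
k=2: u−w=-12.551000, u+w=34.431000; √(b/2)=0.616036, √(2b)=1.232071; F=0.616036×(-12.551)=-7.731864, v=34.431000/1.232071=27.945620
k=3: u−w=-8.354000, u+w=19.356000; √(b/2)=0.616036, √(2b)=1.232071; F=0.616036×(-8.354)=-5.146362, v=19.356000/1.232071=15.710128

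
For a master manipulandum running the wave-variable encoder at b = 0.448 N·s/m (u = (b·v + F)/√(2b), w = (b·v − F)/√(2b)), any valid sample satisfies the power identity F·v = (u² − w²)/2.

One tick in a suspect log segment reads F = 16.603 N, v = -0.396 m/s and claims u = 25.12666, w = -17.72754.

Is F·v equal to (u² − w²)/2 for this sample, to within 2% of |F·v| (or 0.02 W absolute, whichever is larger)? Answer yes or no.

F·v = 16.603×(-0.396) = -6.5748 W.
(u² − w²)/2 = (631.3490 − 314.2657)/2 = 158.5417 W.
|Δ| = 165.1165;  2% of max(1, |F·v|) = 0.1315.

no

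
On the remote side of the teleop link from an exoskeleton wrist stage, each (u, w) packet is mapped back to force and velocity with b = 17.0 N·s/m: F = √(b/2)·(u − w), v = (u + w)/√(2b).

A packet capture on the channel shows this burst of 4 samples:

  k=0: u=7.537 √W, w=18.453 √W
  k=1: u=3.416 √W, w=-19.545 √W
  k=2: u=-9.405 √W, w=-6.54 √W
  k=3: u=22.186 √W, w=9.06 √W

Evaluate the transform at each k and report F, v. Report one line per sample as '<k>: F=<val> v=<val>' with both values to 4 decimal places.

0: F=-31.8253 v=4.4572
1: F=66.9422 v=-2.7661
2: F=-8.3528 v=-2.7345
3: F=38.2685 v=5.3586

k=0: u−w=-10.9160, u+w=25.9900; √(b/2)=2.9155, √(2b)=5.8310; F=2.9155×(-10.916)=-31.8253, v=25.9900/5.8310=4.4572
k=1: u−w=22.9610, u+w=-16.1290; √(b/2)=2.9155, √(2b)=5.8310; F=2.9155×22.961=66.9422, v=-16.1290/5.8310=-2.7661
k=2: u−w=-2.8650, u+w=-15.9450; √(b/2)=2.9155, √(2b)=5.8310; F=2.9155×(-2.865)=-8.3528, v=-15.9450/5.8310=-2.7345
k=3: u−w=13.1260, u+w=31.2460; √(b/2)=2.9155, √(2b)=5.8310; F=2.9155×13.126=38.2685, v=31.2460/5.8310=5.3586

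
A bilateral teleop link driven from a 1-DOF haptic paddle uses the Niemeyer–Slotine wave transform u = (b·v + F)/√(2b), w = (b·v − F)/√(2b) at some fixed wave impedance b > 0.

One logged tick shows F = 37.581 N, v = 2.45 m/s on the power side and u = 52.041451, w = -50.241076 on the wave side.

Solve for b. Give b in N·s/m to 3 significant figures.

b = 0.27 N·s/m

u + w = 1.800375;  u + w = √(2b)·v, so √(2b) = 1.800375/2.45 = 0.734847.
b = (√(2b))²/2 = 0.540000/2 = 0.270000.
(Check via u − w = 2F/√(2b): u − w = 102.282527, 2F/√(2b) = 102.282524.)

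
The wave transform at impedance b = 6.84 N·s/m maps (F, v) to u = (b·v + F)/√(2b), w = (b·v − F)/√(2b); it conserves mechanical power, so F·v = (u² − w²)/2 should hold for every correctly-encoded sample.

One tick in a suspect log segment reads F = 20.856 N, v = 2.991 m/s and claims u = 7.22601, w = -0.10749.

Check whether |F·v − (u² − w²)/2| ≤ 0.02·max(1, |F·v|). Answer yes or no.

no

F·v = 20.856×2.991 = 62.38030 W.
(u² − w²)/2 = (52.21522 − 0.01155)/2 = 26.10183 W.
|Δ| = 36.27846;  2% of max(1, |F·v|) = 1.24761.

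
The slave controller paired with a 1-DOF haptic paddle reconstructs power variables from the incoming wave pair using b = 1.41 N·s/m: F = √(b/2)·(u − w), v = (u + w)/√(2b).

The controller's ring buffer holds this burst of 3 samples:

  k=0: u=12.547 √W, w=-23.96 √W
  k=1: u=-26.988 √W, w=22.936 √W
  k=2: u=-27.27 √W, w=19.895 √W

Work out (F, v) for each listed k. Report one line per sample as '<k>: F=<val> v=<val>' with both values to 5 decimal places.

k=0: u−w=36.50700, u+w=-11.41300; √(b/2)=0.83964, √(2b)=1.67929; F=0.83964×36.507=30.65284, v=-11.41300/1.67929=-6.79634
k=1: u−w=-49.92400, u+w=-4.05200; √(b/2)=0.83964, √(2b)=1.67929; F=0.83964×(-49.924)=-41.91833, v=-4.05200/1.67929=-2.41293
k=2: u−w=-47.16500, u+w=-7.37500; √(b/2)=0.83964, √(2b)=1.67929; F=0.83964×(-47.165)=-39.60175, v=-7.37500/1.67929=-4.39175

0: F=30.65284 v=-6.79634
1: F=-41.91833 v=-2.41293
2: F=-39.60175 v=-4.39175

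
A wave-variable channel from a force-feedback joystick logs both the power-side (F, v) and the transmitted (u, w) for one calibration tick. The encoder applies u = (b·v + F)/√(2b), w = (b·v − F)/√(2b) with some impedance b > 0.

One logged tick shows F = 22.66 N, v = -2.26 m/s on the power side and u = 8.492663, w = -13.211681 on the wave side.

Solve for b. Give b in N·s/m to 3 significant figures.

u + w = -4.719018;  u + w = √(2b)·v, so √(2b) = -4.719018/(-2.26) = 2.088061.
b = (√(2b))²/2 = 4.359999/2 = 2.179999.
(Check via u − w = 2F/√(2b): u − w = 21.704344, 2F/√(2b) = 21.704346.)

b = 2.18 N·s/m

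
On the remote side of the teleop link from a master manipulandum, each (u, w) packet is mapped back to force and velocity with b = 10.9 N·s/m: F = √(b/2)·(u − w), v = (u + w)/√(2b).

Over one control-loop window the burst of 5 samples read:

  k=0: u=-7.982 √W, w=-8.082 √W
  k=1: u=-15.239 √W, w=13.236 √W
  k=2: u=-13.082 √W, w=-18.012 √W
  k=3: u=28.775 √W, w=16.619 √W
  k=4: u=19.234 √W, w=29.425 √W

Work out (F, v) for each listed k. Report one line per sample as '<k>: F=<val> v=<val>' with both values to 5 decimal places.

k=0: u−w=0.10000, u+w=-16.06400; √(b/2)=2.33452, √(2b)=4.66905; F=2.33452×0.1=0.23345, v=-16.06400/4.66905=-3.44053
k=1: u−w=-28.47500, u+w=-2.00300; √(b/2)=2.33452, √(2b)=4.66905; F=2.33452×(-28.475)=-66.47556, v=-2.00300/4.66905=-0.42900
k=2: u−w=4.93000, u+w=-31.09400; √(b/2)=2.33452, √(2b)=4.66905; F=2.33452×4.93=11.50920, v=-31.09400/4.66905=-6.65960
k=3: u−w=12.15600, u+w=45.39400; √(b/2)=2.33452, √(2b)=4.66905; F=2.33452×12.156=28.37847, v=45.39400/4.66905=9.72233
k=4: u−w=-10.19100, u+w=48.65900; √(b/2)=2.33452, √(2b)=4.66905; F=2.33452×(-10.191)=-23.79113, v=48.65900/4.66905=10.42161

0: F=0.23345 v=-3.44053
1: F=-66.47556 v=-0.42900
2: F=11.50920 v=-6.65960
3: F=28.37847 v=9.72233
4: F=-23.79113 v=10.42161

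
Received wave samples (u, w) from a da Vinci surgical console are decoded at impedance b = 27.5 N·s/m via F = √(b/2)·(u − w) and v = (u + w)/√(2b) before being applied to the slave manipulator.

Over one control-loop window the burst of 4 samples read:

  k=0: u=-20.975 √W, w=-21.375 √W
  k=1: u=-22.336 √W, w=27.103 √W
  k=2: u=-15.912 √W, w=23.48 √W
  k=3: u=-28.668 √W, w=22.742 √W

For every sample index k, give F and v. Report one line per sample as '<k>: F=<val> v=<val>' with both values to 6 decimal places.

k=0: u−w=0.400000, u+w=-42.350000; √(b/2)=3.708099, √(2b)=7.416198; F=3.708099×0.4=1.483240, v=-42.350000/7.416198=-5.710473
k=1: u−w=-49.439000, u+w=4.767000; √(b/2)=3.708099, √(2b)=7.416198; F=3.708099×(-49.439)=-183.324719, v=4.767000/7.416198=0.642782
k=2: u−w=-39.392000, u+w=7.568000; √(b/2)=3.708099, √(2b)=7.416198; F=3.708099×(-39.392)=-146.069445, v=7.568000/7.416198=1.020469
k=3: u−w=-51.410000, u+w=-5.926000; √(b/2)=3.708099, √(2b)=7.416198; F=3.708099×(-51.41)=-190.633382, v=-5.926000/7.416198=-0.799062

0: F=1.483240 v=-5.710473
1: F=-183.324719 v=0.642782
2: F=-146.069445 v=1.020469
3: F=-190.633382 v=-0.799062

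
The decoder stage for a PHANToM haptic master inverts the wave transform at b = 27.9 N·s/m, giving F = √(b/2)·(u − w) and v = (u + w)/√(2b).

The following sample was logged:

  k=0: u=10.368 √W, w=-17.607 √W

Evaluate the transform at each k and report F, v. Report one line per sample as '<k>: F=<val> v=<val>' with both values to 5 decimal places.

k=0: u−w=27.97500, u+w=-7.23900; √(b/2)=3.73497, √(2b)=7.46994; F=3.73497×27.975=104.48578, v=-7.23900/7.46994=-0.96908

0: F=104.48578 v=-0.96908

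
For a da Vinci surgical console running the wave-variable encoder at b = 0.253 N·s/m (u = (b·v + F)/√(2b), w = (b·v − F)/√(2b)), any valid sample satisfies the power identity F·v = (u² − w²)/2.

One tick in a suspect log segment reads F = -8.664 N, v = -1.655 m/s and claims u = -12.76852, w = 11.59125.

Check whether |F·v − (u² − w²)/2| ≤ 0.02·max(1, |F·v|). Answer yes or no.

F·v = (-8.664)×(-1.655) = 14.3389 W.
(u² − w²)/2 = (163.0351 − 134.3571)/2 = 14.3390 W.
|Δ| = 0.0001;  2% of max(1, |F·v|) = 0.2868.

yes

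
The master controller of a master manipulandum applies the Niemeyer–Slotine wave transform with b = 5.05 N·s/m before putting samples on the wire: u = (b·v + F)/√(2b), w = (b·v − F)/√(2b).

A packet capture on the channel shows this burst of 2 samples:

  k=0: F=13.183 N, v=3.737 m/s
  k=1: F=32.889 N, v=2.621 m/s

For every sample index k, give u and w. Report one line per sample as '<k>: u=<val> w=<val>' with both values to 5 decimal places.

k=0: b·v=5.05×3.737=18.87185; √(2b)=3.17805; u=(18.87185+13.183)/3.17805=10.08633, w=(18.87185−13.183)/3.17805=1.79004
k=1: b·v=5.05×2.621=13.23605; √(2b)=3.17805; u=(13.23605+32.889)/3.17805=14.51363, w=(13.23605−32.889)/3.17805=-6.18397

0: u=10.08633 w=1.79004
1: u=14.51363 w=-6.18397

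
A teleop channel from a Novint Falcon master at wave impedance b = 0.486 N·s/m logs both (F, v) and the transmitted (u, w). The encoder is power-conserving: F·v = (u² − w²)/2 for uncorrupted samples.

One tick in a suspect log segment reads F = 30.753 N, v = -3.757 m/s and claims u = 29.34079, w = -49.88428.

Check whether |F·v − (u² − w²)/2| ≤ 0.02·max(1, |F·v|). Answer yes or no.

no

F·v = 30.753×(-3.757) = -115.53902 W.
(u² − w²)/2 = (860.88196 − 2488.44139)/2 = -813.77972 W.
|Δ| = 698.24070;  2% of max(1, |F·v|) = 2.31078.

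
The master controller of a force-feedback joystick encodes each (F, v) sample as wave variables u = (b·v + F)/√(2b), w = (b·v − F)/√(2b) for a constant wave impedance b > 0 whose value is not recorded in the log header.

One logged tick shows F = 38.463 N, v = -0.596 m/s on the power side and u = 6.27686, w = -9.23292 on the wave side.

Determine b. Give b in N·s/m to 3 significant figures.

u + w = -2.9561;  u + w = √(2b)·v, so √(2b) = -2.9561/(-0.596) = 4.9598.
b = (√(2b))²/2 = 24.5999/2 = 12.3000.
(Check via u − w = 2F/√(2b): u − w = 15.5098, 2F/√(2b) = 15.5098.)

b = 12.3 N·s/m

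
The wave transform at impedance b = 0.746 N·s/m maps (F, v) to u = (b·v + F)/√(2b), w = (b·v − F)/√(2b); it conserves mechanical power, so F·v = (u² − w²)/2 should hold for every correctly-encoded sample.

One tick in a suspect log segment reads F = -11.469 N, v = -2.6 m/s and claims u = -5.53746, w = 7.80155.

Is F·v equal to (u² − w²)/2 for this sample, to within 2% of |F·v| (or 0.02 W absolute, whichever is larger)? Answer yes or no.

no

F·v = (-11.469)×(-2.6) = 29.81940 W.
(u² − w²)/2 = (30.66346 − 60.86418)/2 = -15.10036 W.
|Δ| = 44.91976;  2% of max(1, |F·v|) = 0.59639.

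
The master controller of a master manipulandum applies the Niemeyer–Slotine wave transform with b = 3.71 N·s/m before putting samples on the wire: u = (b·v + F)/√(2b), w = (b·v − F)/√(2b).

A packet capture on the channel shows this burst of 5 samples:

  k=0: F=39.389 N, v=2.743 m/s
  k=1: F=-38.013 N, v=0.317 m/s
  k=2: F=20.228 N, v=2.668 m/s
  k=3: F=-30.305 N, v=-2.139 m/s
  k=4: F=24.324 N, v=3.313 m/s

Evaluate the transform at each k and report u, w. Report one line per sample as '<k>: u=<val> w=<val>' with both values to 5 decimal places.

0: u=18.19608 w=-10.72424
1: u=-13.52326 w=14.38676
2: u=11.05971 w=-3.79216
3: u=-14.03860 w=8.21203
4: u=13.44187 w=-4.41737

k=0: b·v=3.71×2.743=10.17653; √(2b)=2.72397; u=(10.17653+39.389)/2.72397=18.19608, w=(10.17653−39.389)/2.72397=-10.72424
k=1: b·v=3.71×0.317=1.17607; √(2b)=2.72397; u=(1.17607+(-38.013))/2.72397=-13.52326, w=(1.17607−(-38.013))/2.72397=14.38676
k=2: b·v=3.71×2.668=9.89828; √(2b)=2.72397; u=(9.89828+20.228)/2.72397=11.05971, w=(9.89828−20.228)/2.72397=-3.79216
k=3: b·v=3.71×(-2.139)=-7.93569; √(2b)=2.72397; u=(-7.93569+(-30.305))/2.72397=-14.03860, w=(-7.93569−(-30.305))/2.72397=8.21203
k=4: b·v=3.71×3.313=12.29123; √(2b)=2.72397; u=(12.29123+24.324)/2.72397=13.44187, w=(12.29123−24.324)/2.72397=-4.41737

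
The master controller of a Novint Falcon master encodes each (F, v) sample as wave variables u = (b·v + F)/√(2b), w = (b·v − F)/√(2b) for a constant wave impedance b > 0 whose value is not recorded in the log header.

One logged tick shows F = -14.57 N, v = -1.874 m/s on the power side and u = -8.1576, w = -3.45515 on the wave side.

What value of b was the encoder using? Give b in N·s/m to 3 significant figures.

u + w = -11.6128;  u + w = √(2b)·v, so √(2b) = -11.6128/(-1.874) = 6.1968.
b = (√(2b))²/2 = 38.4000/2 = 19.2000.
(Check via u − w = 2F/√(2b): u − w = -4.7025, 2F/√(2b) = -4.7024.)

b = 19.2 N·s/m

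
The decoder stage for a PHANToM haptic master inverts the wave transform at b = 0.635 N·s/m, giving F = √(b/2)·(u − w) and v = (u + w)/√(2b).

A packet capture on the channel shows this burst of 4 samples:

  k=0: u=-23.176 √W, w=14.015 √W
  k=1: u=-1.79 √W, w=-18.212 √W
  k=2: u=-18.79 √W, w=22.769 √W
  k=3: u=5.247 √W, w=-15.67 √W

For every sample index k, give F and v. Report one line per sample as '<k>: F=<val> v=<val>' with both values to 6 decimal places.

k=0: u−w=-37.191000, u+w=-9.161000; √(b/2)=0.563471, √(2b)=1.126943; F=0.563471×(-37.191)=-20.956064, v=-9.161000/1.126943=-8.129073
k=1: u−w=16.422000, u+w=-20.002000; √(b/2)=0.563471, √(2b)=1.126943; F=0.563471×16.422=9.253327, v=-20.002000/1.126943=-17.748905
k=2: u−w=-41.559000, u+w=3.979000; √(b/2)=0.563471, √(2b)=1.126943; F=0.563471×(-41.559)=-23.417307, v=3.979000/1.126943=3.530792
k=3: u−w=20.917000, u+w=-10.423000; √(b/2)=0.563471, √(2b)=1.126943; F=0.563471×20.917=11.786131, v=-10.423000/1.126943=-9.248917

0: F=-20.956064 v=-8.129073
1: F=9.253327 v=-17.748905
2: F=-23.417307 v=3.530792
3: F=11.786131 v=-9.248917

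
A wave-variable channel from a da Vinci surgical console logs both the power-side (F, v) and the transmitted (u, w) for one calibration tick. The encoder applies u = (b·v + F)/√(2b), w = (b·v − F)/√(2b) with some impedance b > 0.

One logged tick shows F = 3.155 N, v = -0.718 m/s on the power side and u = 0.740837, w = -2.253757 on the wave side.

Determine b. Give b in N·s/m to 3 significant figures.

b = 2.22 N·s/m

u + w = -1.512920;  u + w = √(2b)·v, so √(2b) = -1.512920/(-0.718) = 2.107131.
b = (√(2b))²/2 = 4.440001/2 = 2.220000.
(Check via u − w = 2F/√(2b): u − w = 2.994594, 2F/√(2b) = 2.994593.)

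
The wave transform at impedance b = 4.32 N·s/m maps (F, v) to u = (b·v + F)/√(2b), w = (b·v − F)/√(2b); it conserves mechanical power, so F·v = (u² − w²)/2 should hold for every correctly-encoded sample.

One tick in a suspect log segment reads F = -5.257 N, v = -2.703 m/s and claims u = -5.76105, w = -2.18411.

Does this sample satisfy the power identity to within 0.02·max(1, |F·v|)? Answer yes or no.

F·v = (-5.257)×(-2.703) = 14.2097 W.
(u² − w²)/2 = (33.1897 − 4.7703)/2 = 14.2097 W.
|Δ| = 0.0000;  2% of max(1, |F·v|) = 0.2842.

yes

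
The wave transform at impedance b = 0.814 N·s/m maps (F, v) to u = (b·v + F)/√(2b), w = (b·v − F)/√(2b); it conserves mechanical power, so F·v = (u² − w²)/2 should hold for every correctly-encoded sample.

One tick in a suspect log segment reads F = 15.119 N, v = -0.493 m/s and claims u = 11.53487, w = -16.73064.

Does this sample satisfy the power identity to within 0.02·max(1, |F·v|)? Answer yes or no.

F·v = 15.119×(-0.493) = -7.4537 W.
(u² − w²)/2 = (133.0532 − 279.9143)/2 = -73.4305 W.
|Δ| = 65.9769;  2% of max(1, |F·v|) = 0.1491.

no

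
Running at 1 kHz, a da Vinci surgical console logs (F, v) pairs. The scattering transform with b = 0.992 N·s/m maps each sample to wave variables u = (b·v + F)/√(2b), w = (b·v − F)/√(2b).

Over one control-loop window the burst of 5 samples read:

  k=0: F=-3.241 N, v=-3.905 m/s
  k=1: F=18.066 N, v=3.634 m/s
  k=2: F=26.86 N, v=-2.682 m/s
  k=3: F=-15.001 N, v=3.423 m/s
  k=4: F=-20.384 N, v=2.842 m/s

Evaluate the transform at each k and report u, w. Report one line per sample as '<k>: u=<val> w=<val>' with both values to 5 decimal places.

k=0: b·v=0.992×(-3.905)=-3.87376; √(2b)=1.40855; u=(-3.87376+(-3.241))/1.40855=-5.05114, w=(-3.87376−(-3.241))/1.40855=-0.44923
k=1: b·v=0.992×3.634=3.60493; √(2b)=1.40855; u=(3.60493+18.066)/1.40855=15.38533, w=(3.60493−18.066)/1.40855=-10.26667
k=2: b·v=0.992×(-2.682)=-2.66054; √(2b)=1.40855; u=(-2.66054+26.86)/1.40855=17.18046, w=(-2.66054−26.86)/1.40855=-20.95818
k=3: b·v=0.992×3.423=3.39562; √(2b)=1.40855; u=(3.39562+(-15.001))/1.40855=-8.23927, w=(3.39562−(-15.001))/1.40855=13.06072
k=4: b·v=0.992×2.842=2.81926; √(2b)=1.40855; u=(2.81926+(-20.384))/1.40855=-12.47012, w=(2.81926−(-20.384))/1.40855=16.47321

0: u=-5.05114 w=-0.44923
1: u=15.38533 w=-10.26667
2: u=17.18046 w=-20.95818
3: u=-8.23927 w=13.06072
4: u=-12.47012 w=16.47321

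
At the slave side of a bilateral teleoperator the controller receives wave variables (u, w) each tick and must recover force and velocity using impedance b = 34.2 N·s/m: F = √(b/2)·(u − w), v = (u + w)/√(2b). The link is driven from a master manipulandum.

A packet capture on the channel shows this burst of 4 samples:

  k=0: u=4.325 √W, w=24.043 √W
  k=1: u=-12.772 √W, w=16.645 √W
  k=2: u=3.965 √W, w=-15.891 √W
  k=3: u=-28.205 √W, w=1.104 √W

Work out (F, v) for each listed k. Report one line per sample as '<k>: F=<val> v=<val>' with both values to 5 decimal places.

0: F=-81.53816 v=3.43005
1: F=-121.64561 v=0.46829
2: F=82.10882 v=-1.44200
3: F=-121.19901 v=-3.27686

k=0: u−w=-19.71800, u+w=28.36800; √(b/2)=4.13521, √(2b)=8.27043; F=4.13521×(-19.718)=-81.53816, v=28.36800/8.27043=3.43005
k=1: u−w=-29.41700, u+w=3.87300; √(b/2)=4.13521, √(2b)=8.27043; F=4.13521×(-29.417)=-121.64561, v=3.87300/8.27043=0.46829
k=2: u−w=19.85600, u+w=-11.92600; √(b/2)=4.13521, √(2b)=8.27043; F=4.13521×19.856=82.10882, v=-11.92600/8.27043=-1.44200
k=3: u−w=-29.30900, u+w=-27.10100; √(b/2)=4.13521, √(2b)=8.27043; F=4.13521×(-29.309)=-121.19901, v=-27.10100/8.27043=-3.27686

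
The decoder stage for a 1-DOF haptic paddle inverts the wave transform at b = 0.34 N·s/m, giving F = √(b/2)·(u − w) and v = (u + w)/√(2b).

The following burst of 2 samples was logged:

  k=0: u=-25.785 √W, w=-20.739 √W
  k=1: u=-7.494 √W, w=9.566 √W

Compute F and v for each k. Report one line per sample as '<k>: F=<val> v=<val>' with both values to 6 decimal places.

0: F=-2.080519 v=-56.418637
1: F=-7.034018 v=2.512669

k=0: u−w=-5.046000, u+w=-46.524000; √(b/2)=0.412311, √(2b)=0.824621; F=0.412311×(-5.046)=-2.080519, v=-46.524000/0.824621=-56.418637
k=1: u−w=-17.060000, u+w=2.072000; √(b/2)=0.412311, √(2b)=0.824621; F=0.412311×(-17.06)=-7.034018, v=2.072000/0.824621=2.512669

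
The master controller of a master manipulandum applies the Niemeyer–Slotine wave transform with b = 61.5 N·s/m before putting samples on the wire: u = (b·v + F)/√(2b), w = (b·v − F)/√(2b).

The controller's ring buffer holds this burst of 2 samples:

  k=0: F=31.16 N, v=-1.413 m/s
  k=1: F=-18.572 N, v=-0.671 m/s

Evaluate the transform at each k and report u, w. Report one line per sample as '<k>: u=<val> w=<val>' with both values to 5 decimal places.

k=0: b·v=61.5×(-1.413)=-86.89950; √(2b)=11.09054; u=(-86.89950+31.16)/11.09054=-5.02586, w=(-86.89950−31.16)/11.09054=-10.64507
k=1: b·v=61.5×(-0.671)=-41.26650; √(2b)=11.09054; u=(-41.26650+(-18.572))/11.09054=-5.39546, w=(-41.26650−(-18.572))/11.09054=-2.04629

0: u=-5.02586 w=-10.64507
1: u=-5.39546 w=-2.04629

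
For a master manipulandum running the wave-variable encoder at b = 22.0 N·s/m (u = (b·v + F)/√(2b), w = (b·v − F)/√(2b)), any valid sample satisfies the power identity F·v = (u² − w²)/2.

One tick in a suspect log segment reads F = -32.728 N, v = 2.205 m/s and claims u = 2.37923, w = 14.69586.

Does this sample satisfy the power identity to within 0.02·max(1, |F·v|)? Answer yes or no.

no

F·v = (-32.728)×2.205 = -72.16524 W.
(u² − w²)/2 = (5.66074 − 215.96830)/2 = -105.15378 W.
|Δ| = 32.98854;  2% of max(1, |F·v|) = 1.44330.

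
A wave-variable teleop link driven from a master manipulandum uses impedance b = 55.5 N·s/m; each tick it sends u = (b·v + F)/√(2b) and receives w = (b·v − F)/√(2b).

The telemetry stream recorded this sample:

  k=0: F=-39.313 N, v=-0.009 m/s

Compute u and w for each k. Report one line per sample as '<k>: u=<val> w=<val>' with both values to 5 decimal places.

k=0: b·v=55.5×(-0.009)=-0.49950; √(2b)=10.53565; u=(-0.49950+(-39.313))/10.53565=-3.77884, w=(-0.49950−(-39.313))/10.53565=3.68401

0: u=-3.77884 w=3.68401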